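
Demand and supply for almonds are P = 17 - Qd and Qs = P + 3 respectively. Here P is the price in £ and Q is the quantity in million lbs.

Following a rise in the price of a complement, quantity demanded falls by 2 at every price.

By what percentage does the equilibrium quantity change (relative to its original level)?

Before the shock: 17 - P = P + 3 ⇒ 14 = 2P ⇒ P = 7, Q = 10.
After the shift, demand is Qd = 15 - P and supply is Qs = P + 3.
Setting them equal: 15 - P = P + 3 → 12 = 2P, so P = 6 and Q = 9.
%ΔQ = (9 − 10) / 10 × 100 = -10%.

-10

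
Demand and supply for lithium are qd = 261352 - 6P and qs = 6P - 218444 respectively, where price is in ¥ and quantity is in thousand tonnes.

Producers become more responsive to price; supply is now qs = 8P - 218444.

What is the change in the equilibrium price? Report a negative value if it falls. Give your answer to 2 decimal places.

Before the shock: 261352 - 6P = 6P - 218444 ⇒ 479796 = 12P ⇒ P = 39983, q = 21454.
After the shift, demand is qd = 261352 - 6P and supply is qs = 8P - 218444.
Equate the new curves: 261352 - 6P = 8P - 218444, giving 479796 = 14P, P = 239898/7 ≈ 34271.1429, q = 390076/7 ≈ 55725.1429.
ΔP = 34271.1429 − 39983 = -5711.86.

-5711.86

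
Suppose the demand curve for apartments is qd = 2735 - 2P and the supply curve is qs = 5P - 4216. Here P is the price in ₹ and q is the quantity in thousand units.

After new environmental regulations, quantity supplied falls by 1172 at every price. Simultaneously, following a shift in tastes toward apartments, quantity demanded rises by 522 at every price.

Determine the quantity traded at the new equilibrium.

787

Solve the original market: 2735 - 2P = 5P - 4216, hence P = 993 and q = 749.
After the shift, demand is qd = 3257 - 2P and supply is qs = 5P - 5388.
Clearing the new market: 3257 - 2P = 5P - 5388, so P = 1235 and q = 787.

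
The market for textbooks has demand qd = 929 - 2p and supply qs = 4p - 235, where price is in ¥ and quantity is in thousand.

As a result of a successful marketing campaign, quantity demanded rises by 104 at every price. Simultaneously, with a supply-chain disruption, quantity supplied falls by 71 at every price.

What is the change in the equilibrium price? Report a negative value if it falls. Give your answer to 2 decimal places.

+29.17

Before the shock: 929 - 2p = 4p - 235 ⇒ 1164 = 6p ⇒ p = 194, q = 541.
The new curves are qd = 1033 - 2p (demand) and qs = 4p - 306 (supply).
Setting them equal: 1033 - 2p = 4p - 306 → 1339 = 6p, so p = 1339/6 ≈ 223.1667 and q = 1760/3 ≈ 586.6667.
Δp = 223.1667 − 194 = +29.17.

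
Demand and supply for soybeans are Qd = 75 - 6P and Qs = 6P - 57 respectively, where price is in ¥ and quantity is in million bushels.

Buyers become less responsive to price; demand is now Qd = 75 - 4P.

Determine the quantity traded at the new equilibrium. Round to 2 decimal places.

Solve the original market: 75 - 6P = 6P - 57, hence P = 11 and Q = 9.
With the change applied: demand Qd = 75 - 4P, supply Qs = 6P - 57.
New equilibrium: 75 - 4P = 6P - 57 ⇒ 132 = 10P ⇒ P = 13.2, Q = 22.2.

22.20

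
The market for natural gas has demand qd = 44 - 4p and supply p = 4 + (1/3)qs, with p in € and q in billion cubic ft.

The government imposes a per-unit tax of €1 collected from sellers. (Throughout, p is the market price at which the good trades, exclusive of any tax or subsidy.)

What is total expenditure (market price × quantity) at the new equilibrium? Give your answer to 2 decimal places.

86.69

Before the shock: 44 - 4p = 3p - 12 ⇒ 56 = 7p ⇒ p = 8, q = 12.
Since sellers keep the price net of the tax, the effective supply curve becomes qs = 3p - 15.
Equate the new curves: 44 - 4p = 3p - 15, giving 59 = 7p, p = 59/7 ≈ 8.4286, q = 72/7 ≈ 10.2857.
New expenditure = 8.4286 × 10.2857 = 86.69.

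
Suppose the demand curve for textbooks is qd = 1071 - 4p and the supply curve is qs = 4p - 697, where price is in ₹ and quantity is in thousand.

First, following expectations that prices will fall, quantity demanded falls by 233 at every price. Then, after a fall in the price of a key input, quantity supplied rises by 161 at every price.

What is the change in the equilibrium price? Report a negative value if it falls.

-49.25

Initially, 1071 - 4p = 4p - 697, so 1768 = 8p and p = 221, q = 187.
With the change applied: demand qd = 838 - 4p, supply qs = 4p - 536.
New equilibrium: 838 - 4p = 4p - 536 ⇒ 1374 = 8p ⇒ p = 171.75, q = 151.
Δp = 171.75 − 221 = -49.25.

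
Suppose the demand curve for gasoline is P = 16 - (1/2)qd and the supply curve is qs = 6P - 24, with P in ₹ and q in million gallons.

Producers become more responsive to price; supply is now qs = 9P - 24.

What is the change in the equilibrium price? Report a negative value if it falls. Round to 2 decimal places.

Solve the original market: 32 - 2P = 6P - 24, hence P = 7 and q = 18.
The new curves are qd = 32 - 2P (demand) and qs = 9P - 24 (supply).
Equate the new curves: 32 - 2P = 9P - 24, giving 56 = 11P, P = 56/11 ≈ 5.0909, q = 240/11 ≈ 21.8182.
ΔP = 5.0909 − 7 = -1.91.

-1.91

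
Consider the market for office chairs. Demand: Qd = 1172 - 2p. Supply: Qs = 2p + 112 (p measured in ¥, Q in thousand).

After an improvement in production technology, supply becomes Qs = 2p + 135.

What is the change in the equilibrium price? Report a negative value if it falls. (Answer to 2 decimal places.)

Before the shock: 1172 - 2p = 2p + 112 ⇒ 1060 = 4p ⇒ p = 265, Q = 642.
The shock moves the curves to Qd = 1172 - 2p and Qs = 2p + 135.
New equilibrium: 1172 - 2p = 2p + 135 ⇒ 1037 = 4p ⇒ p = 259.25, Q = 653.5.
Δp = 259.25 − 265 = -5.75.

-5.75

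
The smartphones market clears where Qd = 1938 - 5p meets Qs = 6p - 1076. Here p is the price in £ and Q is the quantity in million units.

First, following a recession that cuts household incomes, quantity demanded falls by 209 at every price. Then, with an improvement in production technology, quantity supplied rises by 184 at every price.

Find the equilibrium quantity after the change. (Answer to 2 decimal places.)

537.64

Before the shock: 1938 - 5p = 6p - 1076 ⇒ 3014 = 11p ⇒ p = 274, Q = 568.
The new curves are Qd = 1729 - 5p (demand) and Qs = 6p - 892 (supply).
New equilibrium: 1729 - 5p = 6p - 892 ⇒ 2621 = 11p ⇒ p = 2621/11 ≈ 238.2727, Q = 5914/11 ≈ 537.6364.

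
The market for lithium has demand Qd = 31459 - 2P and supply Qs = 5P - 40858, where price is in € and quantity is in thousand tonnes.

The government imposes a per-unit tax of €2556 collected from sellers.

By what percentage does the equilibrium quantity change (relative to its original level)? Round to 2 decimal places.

Initially, 31459 - 2P = 5P - 40858, so 72317 = 7P and P = 10331, Q = 10797.
Since sellers keep the price net of the tax, the effective supply curve becomes Qs = 5P - 53638.
New equilibrium: 31459 - 2P = 5P - 53638 ⇒ 85097 = 7P ⇒ P = 85097/7 ≈ 12156.7143, Q = 50019/7 ≈ 7145.5714.
%ΔQ = (7145.5714 − 10797) / 10797 × 100 = -33.82%.

-33.82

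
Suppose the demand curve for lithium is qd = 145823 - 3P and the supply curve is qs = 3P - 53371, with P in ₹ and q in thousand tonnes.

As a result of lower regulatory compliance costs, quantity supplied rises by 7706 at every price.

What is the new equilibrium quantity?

50079

Initially, 145823 - 3P = 3P - 53371, so 199194 = 6P and P = 33199, q = 46226.
With the change applied: demand qd = 145823 - 3P, supply qs = 3P - 45665.
Setting them equal: 145823 - 3P = 3P - 45665 → 191488 = 6P, so P = 95744/3 ≈ 31914.6667 and q = 50079.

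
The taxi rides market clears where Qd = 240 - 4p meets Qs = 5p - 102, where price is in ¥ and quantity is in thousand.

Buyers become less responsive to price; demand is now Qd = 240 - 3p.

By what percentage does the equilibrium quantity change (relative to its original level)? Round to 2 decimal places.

Solve the original market: 240 - 4p = 5p - 102, hence p = 38 and Q = 88.
The new curves are Qd = 240 - 3p (demand) and Qs = 5p - 102 (supply).
New equilibrium: 240 - 3p = 5p - 102 ⇒ 342 = 8p ⇒ p = 42.75, Q = 111.75.
%ΔQ = (111.75 − 88) / 88 × 100 = +26.99%.

+26.99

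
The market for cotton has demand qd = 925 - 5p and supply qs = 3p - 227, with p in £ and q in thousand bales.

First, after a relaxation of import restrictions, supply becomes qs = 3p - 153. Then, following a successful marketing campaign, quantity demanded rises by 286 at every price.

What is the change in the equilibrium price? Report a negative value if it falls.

Before the shock: 925 - 5p = 3p - 227 ⇒ 1152 = 8p ⇒ p = 144, q = 205.
After the shift, demand is qd = 1211 - 5p and supply is qs = 3p - 153.
Clearing the new market: 1211 - 5p = 3p - 153, so p = 170.5 and q = 358.5.
Δp = 170.5 − 144 = +26.5.

+26.5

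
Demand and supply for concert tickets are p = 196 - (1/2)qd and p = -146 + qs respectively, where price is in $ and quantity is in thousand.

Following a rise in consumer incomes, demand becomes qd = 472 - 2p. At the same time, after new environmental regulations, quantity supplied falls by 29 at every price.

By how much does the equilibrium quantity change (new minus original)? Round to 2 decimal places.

Initially, 392 - 2p = p + 146, so 246 = 3p and p = 82, q = 228.
The shock moves the curves to qd = 472 - 2p and qs = p + 117.
Clearing the new market: 472 - 2p = p + 117, so p = 355/3 ≈ 118.3333 and q = 706/3 ≈ 235.3333.
Δq = 235.3333 − 228 = +7.33.

+7.33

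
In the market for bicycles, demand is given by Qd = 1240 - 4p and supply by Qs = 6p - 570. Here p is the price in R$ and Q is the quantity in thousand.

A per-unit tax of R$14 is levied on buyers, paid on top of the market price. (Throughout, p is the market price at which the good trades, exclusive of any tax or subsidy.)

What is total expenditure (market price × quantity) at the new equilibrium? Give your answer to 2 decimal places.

Initially, 1240 - 4p = 6p - 570, so 1810 = 10p and p = 181, Q = 516.
Since buyers pay the price plus the tax, the effective demand curve becomes Qd = 1184 - 4p.
Setting them equal: 1184 - 4p = 6p - 570 → 1754 = 10p, so p = 175.4 and Q = 482.4.
New expenditure = 175.4 × 482.4 = 84612.96.

84612.96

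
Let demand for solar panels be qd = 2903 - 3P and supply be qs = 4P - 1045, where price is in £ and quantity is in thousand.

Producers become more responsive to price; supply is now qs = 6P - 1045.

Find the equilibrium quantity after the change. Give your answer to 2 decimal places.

Before the shock: 2903 - 3P = 4P - 1045 ⇒ 3948 = 7P ⇒ P = 564, q = 1211.
The new curves are qd = 2903 - 3P (demand) and qs = 6P - 1045 (supply).
Setting them equal: 2903 - 3P = 6P - 1045 → 3948 = 9P, so P = 1316/3 ≈ 438.6667 and q = 1587.

1587.00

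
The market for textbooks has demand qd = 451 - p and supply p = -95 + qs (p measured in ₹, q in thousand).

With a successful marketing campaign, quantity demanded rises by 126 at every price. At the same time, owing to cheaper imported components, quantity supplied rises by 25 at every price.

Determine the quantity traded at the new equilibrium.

Solve the original market: 451 - p = p + 95, hence p = 178 and q = 273.
With the change applied: demand qd = 577 - p, supply qs = p + 120.
New equilibrium: 577 - p = p + 120 ⇒ 457 = 2p ⇒ p = 228.5, q = 348.5.

348.5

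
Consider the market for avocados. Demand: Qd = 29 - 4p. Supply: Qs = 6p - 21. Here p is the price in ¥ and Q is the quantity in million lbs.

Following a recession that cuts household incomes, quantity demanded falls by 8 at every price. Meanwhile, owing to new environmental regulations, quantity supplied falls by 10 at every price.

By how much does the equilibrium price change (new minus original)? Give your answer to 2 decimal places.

Initially, 29 - 4p = 6p - 21, so 50 = 10p and p = 5, Q = 9.
The new curves are Qd = 21 - 4p (demand) and Qs = 6p - 31 (supply).
Clearing the new market: 21 - 4p = 6p - 31, so p = 5.2 and Q = 0.2.
Δp = 5.2 − 5 = +0.20.

+0.20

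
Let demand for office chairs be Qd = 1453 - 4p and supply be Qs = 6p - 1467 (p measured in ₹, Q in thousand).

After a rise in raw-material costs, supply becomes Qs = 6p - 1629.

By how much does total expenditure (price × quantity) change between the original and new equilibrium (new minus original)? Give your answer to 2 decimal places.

Before the shock: 1453 - 4p = 6p - 1467 ⇒ 2920 = 10p ⇒ p = 292, Q = 285.
The new curves are Qd = 1453 - 4p (demand) and Qs = 6p - 1629 (supply).
Equate the new curves: 1453 - 4p = 6p - 1629, giving 3082 = 10p, p = 308.2, Q = 220.2.
Expenditure moves from 292×285 = 83220 to 308.2×220.2 = 67865.64; change = -15354.36.

-15354.36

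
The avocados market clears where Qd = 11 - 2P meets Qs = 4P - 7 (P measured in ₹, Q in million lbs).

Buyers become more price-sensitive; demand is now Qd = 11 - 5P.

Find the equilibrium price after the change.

2

Before the shock: 11 - 2P = 4P - 7 ⇒ 18 = 6P ⇒ P = 3, Q = 5.
With the change applied: demand Qd = 11 - 5P, supply Qs = 4P - 7.
Setting them equal: 11 - 5P = 4P - 7 → 18 = 9P, so P = 2 and Q = 1.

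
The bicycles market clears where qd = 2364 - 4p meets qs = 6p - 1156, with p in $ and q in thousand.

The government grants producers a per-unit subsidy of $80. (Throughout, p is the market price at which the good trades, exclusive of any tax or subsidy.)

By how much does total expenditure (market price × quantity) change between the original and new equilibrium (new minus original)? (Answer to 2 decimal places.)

+12480.00

Initially, 2364 - 4p = 6p - 1156, so 3520 = 10p and p = 352, q = 956.
Since sellers receive the price plus the subsidy, the effective supply curve becomes qs = 6p - 676.
Equate the new curves: 2364 - 4p = 6p - 676, giving 3040 = 10p, p = 304, q = 1148.
Expenditure moves from 352×956 = 336512 to 304×1148 = 348992; change = +12480.00.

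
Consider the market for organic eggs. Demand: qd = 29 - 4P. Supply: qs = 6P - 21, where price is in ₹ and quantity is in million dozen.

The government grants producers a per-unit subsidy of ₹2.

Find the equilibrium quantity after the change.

13.8

Before the shock: 29 - 4P = 6P - 21 ⇒ 50 = 10P ⇒ P = 5, q = 9.
Since sellers receive the price plus the subsidy, the effective supply curve becomes qs = 6P - 9.
Equate the new curves: 29 - 4P = 6P - 9, giving 38 = 10P, P = 3.8, q = 13.8.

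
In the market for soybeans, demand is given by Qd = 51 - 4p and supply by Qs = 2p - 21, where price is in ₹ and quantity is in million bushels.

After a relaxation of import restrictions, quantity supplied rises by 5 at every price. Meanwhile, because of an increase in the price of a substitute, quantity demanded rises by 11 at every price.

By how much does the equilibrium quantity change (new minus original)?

Solve the original market: 51 - 4p = 2p - 21, hence p = 12 and Q = 3.
With the change applied: demand Qd = 62 - 4p, supply Qs = 2p - 16.
New equilibrium: 62 - 4p = 2p - 16 ⇒ 78 = 6p ⇒ p = 13, Q = 10.
ΔQ = 10 − 3 = +7.

+7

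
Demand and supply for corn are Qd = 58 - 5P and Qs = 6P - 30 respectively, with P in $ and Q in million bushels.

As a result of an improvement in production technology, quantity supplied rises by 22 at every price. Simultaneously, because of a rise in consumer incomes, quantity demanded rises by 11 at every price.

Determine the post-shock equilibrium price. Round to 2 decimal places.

7.00

Original equilibrium: 58 - 5P = 6P - 30 gives 88 = 11P, so P = 8 and Q = 18.
With the change applied: demand Qd = 69 - 5P, supply Qs = 6P - 8.
Setting them equal: 69 - 5P = 6P - 8 → 77 = 11P, so P = 7 and Q = 34.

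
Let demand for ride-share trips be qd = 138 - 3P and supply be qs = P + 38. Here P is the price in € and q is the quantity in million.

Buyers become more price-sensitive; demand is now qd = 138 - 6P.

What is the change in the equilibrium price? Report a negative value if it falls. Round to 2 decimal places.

Before the shock: 138 - 3P = P + 38 ⇒ 100 = 4P ⇒ P = 25, q = 63.
The shock moves the curves to qd = 138 - 6P and qs = P + 38.
New equilibrium: 138 - 6P = P + 38 ⇒ 100 = 7P ⇒ P = 100/7 ≈ 14.2857, q = 366/7 ≈ 52.2857.
ΔP = 14.2857 − 25 = -10.71.

-10.71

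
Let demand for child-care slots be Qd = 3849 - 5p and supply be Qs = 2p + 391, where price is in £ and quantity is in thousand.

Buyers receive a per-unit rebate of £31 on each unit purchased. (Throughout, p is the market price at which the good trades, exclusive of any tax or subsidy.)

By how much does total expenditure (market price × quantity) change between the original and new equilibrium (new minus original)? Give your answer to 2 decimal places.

+53392.76

Initially, 3849 - 5p = 2p + 391, so 3458 = 7p and p = 494, Q = 1379.
Since buyers' out-of-pocket price is the market price minus the rebate, the effective demand curve becomes Qd = 4004 - 5p.
Setting them equal: 4004 - 5p = 2p + 391 → 3613 = 7p, so p = 3613/7 ≈ 516.1429 and Q = 9963/7 ≈ 1423.2857.
Expenditure moves from 494×1379 = 681226 to 516.1429×1423.2857 = 734618.7551; change = +53392.76.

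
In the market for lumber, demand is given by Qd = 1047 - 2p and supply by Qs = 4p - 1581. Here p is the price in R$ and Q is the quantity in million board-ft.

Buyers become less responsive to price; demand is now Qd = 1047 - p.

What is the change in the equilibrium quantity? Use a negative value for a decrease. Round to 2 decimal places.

+350.40

Initially, 1047 - 2p = 4p - 1581, so 2628 = 6p and p = 438, Q = 171.
With the change applied: demand Qd = 1047 - p, supply Qs = 4p - 1581.
Equate the new curves: 1047 - p = 4p - 1581, giving 2628 = 5p, p = 525.6, Q = 521.4.
ΔQ = 521.4 − 171 = +350.40.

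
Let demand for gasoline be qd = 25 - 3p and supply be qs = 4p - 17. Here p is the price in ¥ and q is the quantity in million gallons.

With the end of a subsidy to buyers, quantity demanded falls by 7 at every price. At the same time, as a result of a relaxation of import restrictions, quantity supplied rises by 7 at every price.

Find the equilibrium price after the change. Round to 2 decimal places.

4.00

Original equilibrium: 25 - 3p = 4p - 17 gives 42 = 7p, so p = 6 and q = 7.
After the shift, demand is qd = 18 - 3p and supply is qs = 4p - 10.
Equate the new curves: 18 - 3p = 4p - 10, giving 28 = 7p, p = 4, q = 6.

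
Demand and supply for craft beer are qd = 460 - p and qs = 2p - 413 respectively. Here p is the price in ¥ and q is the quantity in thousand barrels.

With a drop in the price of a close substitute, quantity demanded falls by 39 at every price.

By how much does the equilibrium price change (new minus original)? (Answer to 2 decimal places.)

Solve the original market: 460 - p = 2p - 413, hence p = 291 and q = 169.
The shock moves the curves to qd = 421 - p and qs = 2p - 413.
New equilibrium: 421 - p = 2p - 413 ⇒ 834 = 3p ⇒ p = 278, q = 143.
Δp = 278 − 291 = -13.00.

-13.00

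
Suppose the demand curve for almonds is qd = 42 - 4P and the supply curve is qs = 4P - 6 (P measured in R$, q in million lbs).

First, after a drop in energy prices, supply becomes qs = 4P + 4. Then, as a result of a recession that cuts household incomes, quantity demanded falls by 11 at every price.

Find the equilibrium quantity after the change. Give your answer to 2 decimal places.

17.50

Before the shock: 42 - 4P = 4P - 6 ⇒ 48 = 8P ⇒ P = 6, q = 18.
The shock moves the curves to qd = 31 - 4P and qs = 4P + 4.
Setting them equal: 31 - 4P = 4P + 4 → 27 = 8P, so P = 3.375 and q = 17.5.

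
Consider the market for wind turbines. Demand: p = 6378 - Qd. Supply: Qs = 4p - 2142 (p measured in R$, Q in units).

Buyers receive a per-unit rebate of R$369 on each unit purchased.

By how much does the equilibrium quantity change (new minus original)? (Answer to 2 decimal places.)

+295.20

Initially, 6378 - p = 4p - 2142, so 8520 = 5p and p = 1704, Q = 4674.
Since buyers' out-of-pocket price is the market price minus the rebate, the effective demand curve becomes Qd = 6747 - p.
Setting them equal: 6747 - p = 4p - 2142 → 8889 = 5p, so p = 1777.8 and Q = 4969.2.
ΔQ = 4969.2 − 4674 = +295.20.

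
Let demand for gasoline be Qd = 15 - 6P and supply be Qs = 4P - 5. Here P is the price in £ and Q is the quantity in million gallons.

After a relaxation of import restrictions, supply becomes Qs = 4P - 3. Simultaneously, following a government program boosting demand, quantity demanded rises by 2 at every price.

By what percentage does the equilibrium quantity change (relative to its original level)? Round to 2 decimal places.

Initially, 15 - 6P = 4P - 5, so 20 = 10P and P = 2, Q = 3.
With the change applied: demand Qd = 17 - 6P, supply Qs = 4P - 3.
Setting them equal: 17 - 6P = 4P - 3 → 20 = 10P, so P = 2 and Q = 5.
%ΔQ = (5 − 3) / 3 × 100 = +66.67%.

+66.67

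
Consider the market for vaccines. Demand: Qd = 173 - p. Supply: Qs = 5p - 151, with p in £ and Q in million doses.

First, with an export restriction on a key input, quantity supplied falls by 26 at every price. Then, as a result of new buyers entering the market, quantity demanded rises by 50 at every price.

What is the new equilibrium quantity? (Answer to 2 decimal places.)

Solve the original market: 173 - p = 5p - 151, hence p = 54 and Q = 119.
After the shift, demand is Qd = 223 - p and supply is Qs = 5p - 177.
Clearing the new market: 223 - p = 5p - 177, so p = 200/3 ≈ 66.6667 and Q = 469/3 ≈ 156.3333.

156.33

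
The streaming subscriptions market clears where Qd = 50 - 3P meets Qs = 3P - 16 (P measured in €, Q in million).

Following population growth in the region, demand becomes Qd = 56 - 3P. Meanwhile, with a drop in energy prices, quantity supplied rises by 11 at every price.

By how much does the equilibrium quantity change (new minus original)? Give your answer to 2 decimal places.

+8.50

Original equilibrium: 50 - 3P = 3P - 16 gives 66 = 6P, so P = 11 and Q = 17.
The shock moves the curves to Qd = 56 - 3P and Qs = 3P - 5.
Setting them equal: 56 - 3P = 3P - 5 → 61 = 6P, so P = 61/6 ≈ 10.1667 and Q = 25.5.
ΔQ = 25.5 − 17 = +8.50.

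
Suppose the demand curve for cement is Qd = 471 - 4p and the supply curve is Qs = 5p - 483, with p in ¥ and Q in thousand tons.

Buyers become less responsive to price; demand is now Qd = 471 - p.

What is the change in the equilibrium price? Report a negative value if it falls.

+53

Before the shock: 471 - 4p = 5p - 483 ⇒ 954 = 9p ⇒ p = 106, Q = 47.
The new curves are Qd = 471 - p (demand) and Qs = 5p - 483 (supply).
New equilibrium: 471 - p = 5p - 483 ⇒ 954 = 6p ⇒ p = 159, Q = 312.
Δp = 159 − 106 = +53.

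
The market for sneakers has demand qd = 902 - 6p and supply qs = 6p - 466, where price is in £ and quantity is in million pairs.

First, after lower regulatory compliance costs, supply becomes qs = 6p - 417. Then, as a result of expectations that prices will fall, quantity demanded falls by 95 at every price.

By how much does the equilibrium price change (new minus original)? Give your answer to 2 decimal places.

Initially, 902 - 6p = 6p - 466, so 1368 = 12p and p = 114, q = 218.
With the change applied: demand qd = 807 - 6p, supply qs = 6p - 417.
New equilibrium: 807 - 6p = 6p - 417 ⇒ 1224 = 12p ⇒ p = 102, q = 195.
Δp = 102 − 114 = -12.00.

-12.00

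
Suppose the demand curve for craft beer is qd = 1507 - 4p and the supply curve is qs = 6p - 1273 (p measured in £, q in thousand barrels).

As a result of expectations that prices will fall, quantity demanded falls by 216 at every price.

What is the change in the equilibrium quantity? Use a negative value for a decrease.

-129.6

Before the shock: 1507 - 4p = 6p - 1273 ⇒ 2780 = 10p ⇒ p = 278, q = 395.
The shock moves the curves to qd = 1291 - 4p and qs = 6p - 1273.
New equilibrium: 1291 - 4p = 6p - 1273 ⇒ 2564 = 10p ⇒ p = 256.4, q = 265.4.
Δq = 265.4 − 395 = -129.6.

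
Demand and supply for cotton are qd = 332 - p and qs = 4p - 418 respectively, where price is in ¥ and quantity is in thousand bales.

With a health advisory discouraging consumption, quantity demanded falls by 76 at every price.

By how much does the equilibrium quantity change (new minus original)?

Original equilibrium: 332 - p = 4p - 418 gives 750 = 5p, so p = 150 and q = 182.
The new curves are qd = 256 - p (demand) and qs = 4p - 418 (supply).
New equilibrium: 256 - p = 4p - 418 ⇒ 674 = 5p ⇒ p = 134.8, q = 121.2.
Δq = 121.2 − 182 = -60.8.

-60.8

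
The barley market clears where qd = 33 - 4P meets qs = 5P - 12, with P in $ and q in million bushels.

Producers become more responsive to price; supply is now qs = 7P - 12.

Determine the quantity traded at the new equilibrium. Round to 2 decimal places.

16.64

Original equilibrium: 33 - 4P = 5P - 12 gives 45 = 9P, so P = 5 and q = 13.
The shock moves the curves to qd = 33 - 4P and qs = 7P - 12.
Equate the new curves: 33 - 4P = 7P - 12, giving 45 = 11P, P = 45/11 ≈ 4.0909, q = 183/11 ≈ 16.6364.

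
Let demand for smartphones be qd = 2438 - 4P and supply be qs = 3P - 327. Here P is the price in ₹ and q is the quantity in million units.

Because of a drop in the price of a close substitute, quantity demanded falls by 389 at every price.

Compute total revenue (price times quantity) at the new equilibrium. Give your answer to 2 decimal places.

234642.12

Solve the original market: 2438 - 4P = 3P - 327, hence P = 395 and q = 858.
The shock moves the curves to qd = 2049 - 4P and qs = 3P - 327.
Setting them equal: 2049 - 4P = 3P - 327 → 2376 = 7P, so P = 2376/7 ≈ 339.4286 and q = 4839/7 ≈ 691.2857.
New expenditure = 339.4286 × 691.2857 = 234642.12.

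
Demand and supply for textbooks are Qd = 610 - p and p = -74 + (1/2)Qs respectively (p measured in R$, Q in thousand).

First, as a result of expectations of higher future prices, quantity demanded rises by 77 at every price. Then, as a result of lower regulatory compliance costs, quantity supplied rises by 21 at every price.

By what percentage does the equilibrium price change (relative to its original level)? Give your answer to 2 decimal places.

Original equilibrium: 610 - p = 2p + 148 gives 462 = 3p, so p = 154 and Q = 456.
The shock moves the curves to Qd = 687 - p and Qs = 2p + 169.
Equate the new curves: 687 - p = 2p + 169, giving 518 = 3p, p = 518/3 ≈ 172.6667, Q = 1543/3 ≈ 514.3333.
%Δp = (172.6667 − 154) / 154 × 100 = +12.12%.

+12.12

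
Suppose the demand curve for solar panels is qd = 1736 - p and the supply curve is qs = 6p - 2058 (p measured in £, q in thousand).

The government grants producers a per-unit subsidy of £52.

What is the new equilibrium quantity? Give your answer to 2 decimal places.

Solve the original market: 1736 - p = 6p - 2058, hence p = 542 and q = 1194.
Since sellers receive the price plus the subsidy, the effective supply curve becomes qs = 6p - 1746.
Setting them equal: 1736 - p = 6p - 1746 → 3482 = 7p, so p = 3482/7 ≈ 497.4286 and q = 8670/7 ≈ 1238.5714.

1238.57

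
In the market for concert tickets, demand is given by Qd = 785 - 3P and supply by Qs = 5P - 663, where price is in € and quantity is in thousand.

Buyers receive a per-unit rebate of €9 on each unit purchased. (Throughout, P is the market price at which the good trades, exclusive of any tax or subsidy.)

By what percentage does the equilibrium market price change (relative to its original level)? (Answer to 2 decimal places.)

+1.86

Initially, 785 - 3P = 5P - 663, so 1448 = 8P and P = 181, Q = 242.
Since buyers' out-of-pocket price is the market price minus the rebate, the effective demand curve becomes Qd = 812 - 3P.
Setting them equal: 812 - 3P = 5P - 663 → 1475 = 8P, so P = 184.375 and Q = 258.875.
%ΔP = (184.375 − 181) / 181 × 100 = +1.86%.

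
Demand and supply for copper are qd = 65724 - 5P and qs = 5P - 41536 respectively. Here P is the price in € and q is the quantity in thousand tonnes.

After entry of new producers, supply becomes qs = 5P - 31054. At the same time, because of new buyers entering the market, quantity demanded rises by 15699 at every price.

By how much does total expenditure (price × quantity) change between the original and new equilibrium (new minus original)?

Initially, 65724 - 5P = 5P - 41536, so 107260 = 10P and P = 10726, q = 12094.
The new curves are qd = 81423 - 5P (demand) and qs = 5P - 31054 (supply).
Setting them equal: 81423 - 5P = 5P - 31054 → 112477 = 10P, so P = 11247.7 and q = 25184.5.
Expenditure moves from 10726×12094 = 129720244 to 11247.7×25184.5 = 283267700.65; change = +153547456.65.

+153547456.65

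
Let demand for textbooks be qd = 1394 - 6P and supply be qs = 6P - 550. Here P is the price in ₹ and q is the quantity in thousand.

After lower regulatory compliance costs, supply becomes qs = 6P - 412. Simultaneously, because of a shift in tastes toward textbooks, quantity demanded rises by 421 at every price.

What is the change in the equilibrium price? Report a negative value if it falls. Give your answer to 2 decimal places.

+23.58

Solve the original market: 1394 - 6P = 6P - 550, hence P = 162 and q = 422.
With the change applied: demand qd = 1815 - 6P, supply qs = 6P - 412.
New equilibrium: 1815 - 6P = 6P - 412 ⇒ 2227 = 12P ⇒ P = 2227/12 ≈ 185.5833, q = 701.5.
ΔP = 185.5833 − 162 = +23.58.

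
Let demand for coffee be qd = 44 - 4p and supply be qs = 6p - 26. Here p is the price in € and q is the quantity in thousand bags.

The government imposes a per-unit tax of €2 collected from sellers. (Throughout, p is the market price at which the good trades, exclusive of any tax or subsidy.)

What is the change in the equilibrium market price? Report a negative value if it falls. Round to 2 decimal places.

Before the shock: 44 - 4p = 6p - 26 ⇒ 70 = 10p ⇒ p = 7, q = 16.
Since sellers keep the price net of the tax, the effective supply curve becomes qs = 6p - 38.
Equate the new curves: 44 - 4p = 6p - 38, giving 82 = 10p, p = 8.2, q = 11.2.
Δp = 8.2 − 7 = +1.20.

+1.20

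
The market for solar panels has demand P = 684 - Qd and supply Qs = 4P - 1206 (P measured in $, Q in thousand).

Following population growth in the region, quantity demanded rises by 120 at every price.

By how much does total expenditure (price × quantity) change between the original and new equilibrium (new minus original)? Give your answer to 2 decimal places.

Solve the original market: 684 - P = 4P - 1206, hence P = 378 and Q = 306.
With the change applied: demand Qd = 804 - P, supply Qs = 4P - 1206.
Equate the new curves: 804 - P = 4P - 1206, giving 2010 = 5P, P = 402, Q = 402.
Expenditure moves from 378×306 = 115668 to 402×402 = 161604; change = +45936.00.

+45936.00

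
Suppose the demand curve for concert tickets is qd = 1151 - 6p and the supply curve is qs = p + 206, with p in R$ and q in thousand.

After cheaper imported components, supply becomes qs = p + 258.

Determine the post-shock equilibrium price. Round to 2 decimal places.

Before the shock: 1151 - 6p = p + 206 ⇒ 945 = 7p ⇒ p = 135, q = 341.
After the shift, demand is qd = 1151 - 6p and supply is qs = p + 258.
Clearing the new market: 1151 - 6p = p + 258, so p = 893/7 ≈ 127.5714 and q = 2699/7 ≈ 385.5714.

127.57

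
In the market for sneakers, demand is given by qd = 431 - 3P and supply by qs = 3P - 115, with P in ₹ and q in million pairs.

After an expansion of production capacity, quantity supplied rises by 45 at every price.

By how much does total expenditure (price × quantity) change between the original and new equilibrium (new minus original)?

+693.75

Before the shock: 431 - 3P = 3P - 115 ⇒ 546 = 6P ⇒ P = 91, q = 158.
The new curves are qd = 431 - 3P (demand) and qs = 3P - 70 (supply).
Clearing the new market: 431 - 3P = 3P - 70, so P = 83.5 and q = 180.5.
Expenditure moves from 91×158 = 14378 to 83.5×180.5 = 15071.75; change = +693.75.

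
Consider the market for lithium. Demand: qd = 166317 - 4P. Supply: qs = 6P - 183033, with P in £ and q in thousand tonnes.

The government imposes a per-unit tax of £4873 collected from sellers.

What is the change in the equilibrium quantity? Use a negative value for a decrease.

Before the shock: 166317 - 4P = 6P - 183033 ⇒ 349350 = 10P ⇒ P = 34935, q = 26577.
Since sellers keep the price net of the tax, the effective supply curve becomes qs = 6P - 212271.
Equate the new curves: 166317 - 4P = 6P - 212271, giving 378588 = 10P, P = 37858.8, q = 14881.8.
Δq = 14881.8 − 26577 = -11695.2.

-11695.2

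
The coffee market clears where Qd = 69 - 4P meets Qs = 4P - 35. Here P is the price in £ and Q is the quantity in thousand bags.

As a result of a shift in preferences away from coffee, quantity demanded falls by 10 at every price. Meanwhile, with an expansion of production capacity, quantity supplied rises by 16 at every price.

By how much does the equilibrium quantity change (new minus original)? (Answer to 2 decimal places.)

+3.00

Before the shock: 69 - 4P = 4P - 35 ⇒ 104 = 8P ⇒ P = 13, Q = 17.
With the change applied: demand Qd = 59 - 4P, supply Qs = 4P - 19.
Clearing the new market: 59 - 4P = 4P - 19, so P = 9.75 and Q = 20.
ΔQ = 20 − 17 = +3.00.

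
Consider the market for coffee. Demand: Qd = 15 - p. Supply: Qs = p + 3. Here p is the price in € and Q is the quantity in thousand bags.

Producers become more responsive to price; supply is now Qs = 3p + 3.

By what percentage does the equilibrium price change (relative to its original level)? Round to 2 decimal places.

-50.00

Initially, 15 - p = p + 3, so 12 = 2p and p = 6, Q = 9.
The new curves are Qd = 15 - p (demand) and Qs = 3p + 3 (supply).
Equate the new curves: 15 - p = 3p + 3, giving 12 = 4p, p = 3, Q = 12.
%Δp = (3 − 6) / 6 × 100 = -50.00%.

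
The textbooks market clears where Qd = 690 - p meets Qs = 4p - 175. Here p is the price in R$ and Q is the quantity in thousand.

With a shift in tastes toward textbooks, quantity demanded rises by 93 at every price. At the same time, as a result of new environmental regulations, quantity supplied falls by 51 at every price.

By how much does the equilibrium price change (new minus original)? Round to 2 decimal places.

+28.80

Before the shock: 690 - p = 4p - 175 ⇒ 865 = 5p ⇒ p = 173, Q = 517.
The shock moves the curves to Qd = 783 - p and Qs = 4p - 226.
New equilibrium: 783 - p = 4p - 226 ⇒ 1009 = 5p ⇒ p = 201.8, Q = 581.2.
Δp = 201.8 − 173 = +28.80.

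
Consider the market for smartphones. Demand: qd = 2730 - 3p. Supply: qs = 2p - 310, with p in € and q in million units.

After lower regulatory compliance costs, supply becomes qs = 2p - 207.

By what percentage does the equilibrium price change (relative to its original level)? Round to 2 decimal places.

Solve the original market: 2730 - 3p = 2p - 310, hence p = 608 and q = 906.
The new curves are qd = 2730 - 3p (demand) and qs = 2p - 207 (supply).
Equate the new curves: 2730 - 3p = 2p - 207, giving 2937 = 5p, p = 587.4, q = 967.8.
%Δp = (587.4 − 608) / 608 × 100 = -3.39%.

-3.39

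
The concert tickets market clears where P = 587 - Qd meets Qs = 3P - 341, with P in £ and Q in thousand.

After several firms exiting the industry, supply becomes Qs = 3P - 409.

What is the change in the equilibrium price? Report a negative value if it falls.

+17

Initially, 587 - P = 3P - 341, so 928 = 4P and P = 232, Q = 355.
The shock moves the curves to Qd = 587 - P and Qs = 3P - 409.
Equate the new curves: 587 - P = 3P - 409, giving 996 = 4P, P = 249, Q = 338.
ΔP = 249 − 232 = +17.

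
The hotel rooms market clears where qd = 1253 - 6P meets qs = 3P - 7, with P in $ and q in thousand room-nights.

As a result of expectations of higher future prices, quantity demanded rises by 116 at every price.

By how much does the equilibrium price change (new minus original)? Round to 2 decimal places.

Solve the original market: 1253 - 6P = 3P - 7, hence P = 140 and q = 413.
With the change applied: demand qd = 1369 - 6P, supply qs = 3P - 7.
New equilibrium: 1369 - 6P = 3P - 7 ⇒ 1376 = 9P ⇒ P = 1376/9 ≈ 152.8889, q = 1355/3 ≈ 451.6667.
ΔP = 152.8889 − 140 = +12.89.

+12.89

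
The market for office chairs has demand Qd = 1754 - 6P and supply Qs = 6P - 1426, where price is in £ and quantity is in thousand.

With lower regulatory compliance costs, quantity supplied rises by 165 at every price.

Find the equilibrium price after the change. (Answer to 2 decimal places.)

Solve the original market: 1754 - 6P = 6P - 1426, hence P = 265 and Q = 164.
The shock moves the curves to Qd = 1754 - 6P and Qs = 6P - 1261.
Clearing the new market: 1754 - 6P = 6P - 1261, so P = 251.25 and Q = 246.5.

251.25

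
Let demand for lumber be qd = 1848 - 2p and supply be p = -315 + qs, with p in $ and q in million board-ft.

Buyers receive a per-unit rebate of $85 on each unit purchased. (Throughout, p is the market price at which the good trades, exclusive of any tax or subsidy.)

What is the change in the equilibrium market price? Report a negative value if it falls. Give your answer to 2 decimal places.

+56.67

Before the shock: 1848 - 2p = p + 315 ⇒ 1533 = 3p ⇒ p = 511, q = 826.
Since buyers' out-of-pocket price is the market price minus the rebate, the effective demand curve becomes qd = 2018 - 2p.
Setting them equal: 2018 - 2p = p + 315 → 1703 = 3p, so p = 1703/3 ≈ 567.6667 and q = 2648/3 ≈ 882.6667.
Δp = 567.6667 − 511 = +56.67.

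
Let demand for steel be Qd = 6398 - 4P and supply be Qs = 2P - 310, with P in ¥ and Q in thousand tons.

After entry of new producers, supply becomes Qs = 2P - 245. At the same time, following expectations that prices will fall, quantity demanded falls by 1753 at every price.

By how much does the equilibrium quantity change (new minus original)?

-541

Solve the original market: 6398 - 4P = 2P - 310, hence P = 1118 and Q = 1926.
After the shift, demand is Qd = 4645 - 4P and supply is Qs = 2P - 245.
Setting them equal: 4645 - 4P = 2P - 245 → 4890 = 6P, so P = 815 and Q = 1385.
ΔQ = 1385 − 1926 = -541.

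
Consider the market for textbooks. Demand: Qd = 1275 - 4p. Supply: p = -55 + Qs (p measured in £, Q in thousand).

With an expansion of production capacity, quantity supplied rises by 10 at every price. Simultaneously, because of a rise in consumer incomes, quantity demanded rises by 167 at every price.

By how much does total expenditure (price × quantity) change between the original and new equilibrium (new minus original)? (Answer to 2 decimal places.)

+20790.16

Original equilibrium: 1275 - 4p = p + 55 gives 1220 = 5p, so p = 244 and Q = 299.
The shock moves the curves to Qd = 1442 - 4p and Qs = p + 65.
Setting them equal: 1442 - 4p = p + 65 → 1377 = 5p, so p = 275.4 and Q = 340.4.
Expenditure moves from 244×299 = 72956 to 275.4×340.4 = 93746.16; change = +20790.16.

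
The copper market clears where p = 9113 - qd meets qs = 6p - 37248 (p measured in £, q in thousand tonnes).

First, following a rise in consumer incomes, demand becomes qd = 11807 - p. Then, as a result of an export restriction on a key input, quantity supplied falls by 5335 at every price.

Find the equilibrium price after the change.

Original equilibrium: 9113 - p = 6p - 37248 gives 46361 = 7p, so p = 6623 and q = 2490.
The new curves are qd = 11807 - p (demand) and qs = 6p - 42583 (supply).
Clearing the new market: 11807 - p = 6p - 42583, so p = 7770 and q = 4037.

7770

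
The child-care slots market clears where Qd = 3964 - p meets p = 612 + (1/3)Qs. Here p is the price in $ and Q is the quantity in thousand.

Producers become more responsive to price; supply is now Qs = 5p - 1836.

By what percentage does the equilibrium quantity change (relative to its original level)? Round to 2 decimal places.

Before the shock: 3964 - p = 3p - 1836 ⇒ 5800 = 4p ⇒ p = 1450, Q = 2514.
After the shift, demand is Qd = 3964 - p and supply is Qs = 5p - 1836.
Equate the new curves: 3964 - p = 5p - 1836, giving 5800 = 6p, p = 2900/3 ≈ 966.6667, Q = 8992/3 ≈ 2997.3333.
%ΔQ = (2997.3333 − 2514) / 2514 × 100 = +19.23%.

+19.23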